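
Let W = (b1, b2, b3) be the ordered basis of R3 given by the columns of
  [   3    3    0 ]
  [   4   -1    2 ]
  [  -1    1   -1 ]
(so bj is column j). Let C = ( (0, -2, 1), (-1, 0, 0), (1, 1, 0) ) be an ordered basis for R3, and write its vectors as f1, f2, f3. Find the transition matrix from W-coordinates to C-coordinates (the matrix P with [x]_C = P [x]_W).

[[-1, 1, -1], [-1, -2, 0], [2, 1, 0]]

Take x = bj: its W-coordinates are the j-th standard unit vector, so P e_j — column j of P — equals [bj]_C.
b1 = -f1 - f2 + 2f3, giving column 1 = (-1, -1, 2); repeating for each j gives P = [[-1, 1, -1], [-1, -2, 0], [2, 1, 0]].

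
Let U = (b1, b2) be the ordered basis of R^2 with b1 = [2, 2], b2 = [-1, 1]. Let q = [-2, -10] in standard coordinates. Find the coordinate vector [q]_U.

[-3, -4]

Write q = c_1 b1 + c_2 b2 and solve for the c_i.
System: 2c_1 - c_2 = -2, 2c_1 + c_2 = -10; solving gives c_1 = -3, c_2 = -4.
Check: -3b1 - 4b2 = [-2, -10].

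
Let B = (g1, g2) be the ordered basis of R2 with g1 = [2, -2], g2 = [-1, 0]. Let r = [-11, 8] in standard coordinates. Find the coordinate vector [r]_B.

Write r = c_1 g1 + c_2 g2 and solve for the c_i.
System: 2c_1 - c_2 = -11, -2c_1 + 0c_2 = 8; solving gives c_1 = -4, c_2 = 3.
Check: -4g1 + 3g2 = [-11, 8].

[-4, 3]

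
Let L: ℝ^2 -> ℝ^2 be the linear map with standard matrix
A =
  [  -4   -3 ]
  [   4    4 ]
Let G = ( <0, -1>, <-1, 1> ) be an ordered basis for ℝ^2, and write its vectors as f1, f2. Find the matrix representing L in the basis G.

[[1, -1], [-3, -1]]

With P the matrix whose columns are f1, f2, [L]_G = P^(-1) A P.
Column by column: L(f1) = A f1 = <3, -4>; its G-coordinates <1, -3> give column 1.
Continuing for each basis vector yields [L]_G = [[1, -1], [-3, -1]].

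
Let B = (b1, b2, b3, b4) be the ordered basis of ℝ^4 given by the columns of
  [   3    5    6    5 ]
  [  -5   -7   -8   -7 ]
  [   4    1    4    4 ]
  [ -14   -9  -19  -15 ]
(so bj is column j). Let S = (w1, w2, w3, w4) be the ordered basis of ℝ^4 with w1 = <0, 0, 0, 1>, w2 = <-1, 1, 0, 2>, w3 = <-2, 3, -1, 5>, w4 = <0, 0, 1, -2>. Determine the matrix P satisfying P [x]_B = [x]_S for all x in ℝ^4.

[[-2, 1, -1, 1], [1, -1, -2, -1], [-2, -2, -2, -2], [2, -1, 2, 2]]

Let M have columns bj and N have columns wj. Then for every x, N [x]_S = x = M [x]_B, so P = N^(-1) M.
Since det N = 1, N^(-1) has integer entries; multiplying gives P = [[-2, 1, -1, 1], [1, -1, -2, -1], [-2, -2, -2, -2], [2, -1, 2, 2]].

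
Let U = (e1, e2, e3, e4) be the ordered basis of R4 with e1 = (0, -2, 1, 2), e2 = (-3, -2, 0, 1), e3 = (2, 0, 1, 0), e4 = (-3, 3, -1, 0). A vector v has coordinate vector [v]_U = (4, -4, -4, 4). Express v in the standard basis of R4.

(-8, 12, -4, 4)

The coordinates say v = 4e1 - 4e2 - 4e3 + 4e4; adding the scaled basis vectors gives (-8, 12, -4, 4).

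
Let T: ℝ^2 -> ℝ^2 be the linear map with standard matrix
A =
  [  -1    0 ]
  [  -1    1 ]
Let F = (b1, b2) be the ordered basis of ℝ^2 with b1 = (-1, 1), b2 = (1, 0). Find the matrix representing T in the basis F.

[[2, -1], [3, -2]]

The j-th column of [T]_F is [T(bj)]_F.
T(b1) = A b1 = (1, 2) = 2b1 + 3b2, so column 1 is (2, 3).
Repeating for b2 and assembling the columns gives [[2, -1], [3, -2]].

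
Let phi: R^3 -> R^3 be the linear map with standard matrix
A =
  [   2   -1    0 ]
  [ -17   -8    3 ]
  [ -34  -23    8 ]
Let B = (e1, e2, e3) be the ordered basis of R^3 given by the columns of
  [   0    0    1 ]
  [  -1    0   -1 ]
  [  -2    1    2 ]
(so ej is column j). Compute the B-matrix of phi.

[[-3, -3, 0], [-1, 2, -1], [1, 0, 3]]

Let P have columns e1, ..., e3. Then [phi]_B = P^(-1) A P.
Here det P = -1, so P^(-1) is integer; computing A P first and then P^(-1)(A P) gives [[-3, -3, 0], [-1, 2, -1], [1, 0, 3]].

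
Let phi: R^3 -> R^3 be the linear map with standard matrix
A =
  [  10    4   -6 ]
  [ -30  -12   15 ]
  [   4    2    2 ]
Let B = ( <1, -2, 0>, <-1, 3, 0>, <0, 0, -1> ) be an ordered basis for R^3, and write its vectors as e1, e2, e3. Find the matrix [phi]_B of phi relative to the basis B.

With P the matrix whose columns are e1, ..., e3, [phi]_B = P^(-1) A P.
Column by column: phi(e1) = A e1 = <2, -6, 0>; its B-coordinates <0, -2, 0> give column 1.
Continuing for each basis vector yields [phi]_B = [[0, 0, 3], [-2, -2, -3], [0, -2, 2]].

[[0, 0, 3], [-2, -2, -3], [0, -2, 2]]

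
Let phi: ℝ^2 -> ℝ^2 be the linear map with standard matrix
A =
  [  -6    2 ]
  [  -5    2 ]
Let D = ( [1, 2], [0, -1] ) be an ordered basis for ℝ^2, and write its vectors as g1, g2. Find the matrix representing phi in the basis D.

The j-th column of [phi]_D is [phi(gj)]_D.
phi(g1) = A g1 = [-2, -1] = -2g1 - 3g2, so column 1 is [-2, -3].
Repeating for g2 and assembling the columns gives [[-2, -2], [-3, -2]].

[[-2, -2], [-3, -2]]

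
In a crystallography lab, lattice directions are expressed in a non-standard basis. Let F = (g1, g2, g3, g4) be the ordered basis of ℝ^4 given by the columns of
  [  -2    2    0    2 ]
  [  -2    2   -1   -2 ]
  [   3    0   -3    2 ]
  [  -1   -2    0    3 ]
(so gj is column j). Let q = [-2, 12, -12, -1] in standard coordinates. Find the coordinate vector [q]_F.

Write q = c_1 g1 + ... + c_4 g4 and solve for the c_i.
Gaussian elimination on [M | q] yields c = (-4, -2, -2, -3).
Check: -4g1 - 2g2 - 2g3 - 3g4 = [-2, 12, -12, -1].

[-4, -2, -2, -3]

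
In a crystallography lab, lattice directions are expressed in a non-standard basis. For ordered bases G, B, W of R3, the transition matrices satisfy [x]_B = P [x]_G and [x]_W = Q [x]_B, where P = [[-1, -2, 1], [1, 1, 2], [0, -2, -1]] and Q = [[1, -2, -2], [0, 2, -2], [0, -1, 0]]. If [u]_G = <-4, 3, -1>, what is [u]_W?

<13, 4, 3>

First [u]_B = P [u]_G = <-3, -3, -5>.
Then [u]_W = Q [u]_B = <13, 4, 3>.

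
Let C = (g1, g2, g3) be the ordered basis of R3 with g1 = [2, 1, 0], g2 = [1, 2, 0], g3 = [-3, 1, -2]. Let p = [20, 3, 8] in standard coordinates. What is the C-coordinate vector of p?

[3, 2, -4]

We seek scalars with c_1 g1 + ... + c_3 g3 = p; equivalently solve M c = p where the columns of M are g1, ..., g3.
Gaussian elimination on [M | p] yields c = (3, 2, -4).
Check: 3g1 + 2g2 - 4g3 = [20, 3, 8].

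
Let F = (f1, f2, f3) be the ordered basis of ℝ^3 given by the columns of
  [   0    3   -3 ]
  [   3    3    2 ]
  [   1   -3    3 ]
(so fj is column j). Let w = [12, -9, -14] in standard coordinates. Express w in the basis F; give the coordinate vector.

[-2, 1, -3]

We seek scalars with c_1 f1 + ... + c_3 f3 = w; equivalently solve M c = w where the columns of M are f1, ..., f3.
Row-reducing the augmented matrix [M | w] gives c = (-2, 1, -3).
Check: -2f1 + f2 - 3f3 = [12, -9, -14].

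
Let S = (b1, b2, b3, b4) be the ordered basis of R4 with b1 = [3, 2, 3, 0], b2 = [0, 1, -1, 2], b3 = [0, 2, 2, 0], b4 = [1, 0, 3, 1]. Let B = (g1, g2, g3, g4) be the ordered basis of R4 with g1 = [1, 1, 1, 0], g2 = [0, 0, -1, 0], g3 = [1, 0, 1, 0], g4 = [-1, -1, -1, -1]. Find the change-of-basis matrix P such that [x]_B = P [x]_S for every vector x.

[[2, -1, 2, -1], [0, 1, -2, -2], [1, -1, -2, 1], [0, -2, 0, -1]]

Let M have columns bj and N have columns gj. Then for every x, N [x]_B = x = M [x]_S, so P = N^(-1) M.
Since det N = 1, N^(-1) has integer entries; multiplying gives P = [[2, -1, 2, -1], [0, 1, -2, -2], [1, -1, -2, 1], [0, -2, 0, -1]].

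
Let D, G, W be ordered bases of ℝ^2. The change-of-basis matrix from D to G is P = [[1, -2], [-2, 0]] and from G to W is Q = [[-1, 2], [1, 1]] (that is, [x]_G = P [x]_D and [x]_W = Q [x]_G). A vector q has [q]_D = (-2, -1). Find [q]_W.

(8, 4)

First [q]_G = P [q]_D = (0, 4).
Then [q]_W = Q [q]_G = (8, 4).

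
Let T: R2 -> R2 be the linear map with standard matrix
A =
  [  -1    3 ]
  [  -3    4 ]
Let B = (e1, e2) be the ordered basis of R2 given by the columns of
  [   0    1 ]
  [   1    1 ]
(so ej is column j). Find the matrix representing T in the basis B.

[[1, -1], [3, 2]]

Let P have columns e1, e2. Then [T]_B = P^(-1) A P.
Here det P = -1, so P^(-1) is integer; computing A P first and then P^(-1)(A P) gives [[1, -1], [3, 2]].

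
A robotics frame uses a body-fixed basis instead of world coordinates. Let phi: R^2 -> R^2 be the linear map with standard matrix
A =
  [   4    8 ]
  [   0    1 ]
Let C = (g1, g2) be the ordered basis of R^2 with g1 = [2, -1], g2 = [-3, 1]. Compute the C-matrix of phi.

With P the matrix whose columns are g1, g2, [phi]_C = P^(-1) A P.
Column by column: phi(g1) = A g1 = [0, -1]; its C-coordinates [3, 2] give column 1.
Continuing for each basis vector yields [phi]_C = [[3, 1], [2, 2]].

[[3, 1], [2, 2]]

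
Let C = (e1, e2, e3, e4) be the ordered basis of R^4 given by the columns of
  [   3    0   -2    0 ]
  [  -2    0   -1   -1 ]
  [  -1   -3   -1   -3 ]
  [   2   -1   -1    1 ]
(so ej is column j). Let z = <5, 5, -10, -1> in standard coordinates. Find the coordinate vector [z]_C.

We seek scalars with c_1 e1 + ... + c_4 e4 = z; equivalently solve M c = z where the columns of M are e1, ..., e4.
Solving this 4x4 system gives c = (-1, 4, -4, 1).
Check: -e1 + 4e2 - 4e3 + e4 = <5, 5, -10, -1>.

<-1, 4, -4, 1>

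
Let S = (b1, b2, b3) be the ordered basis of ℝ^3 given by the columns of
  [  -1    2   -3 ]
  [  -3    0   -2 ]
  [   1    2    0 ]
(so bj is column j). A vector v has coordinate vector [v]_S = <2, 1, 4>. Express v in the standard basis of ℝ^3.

The coordinates say v = 2b1 + b2 + 4b3; adding the scaled basis vectors gives <-12, -14, 4>.

<-12, -14, 4>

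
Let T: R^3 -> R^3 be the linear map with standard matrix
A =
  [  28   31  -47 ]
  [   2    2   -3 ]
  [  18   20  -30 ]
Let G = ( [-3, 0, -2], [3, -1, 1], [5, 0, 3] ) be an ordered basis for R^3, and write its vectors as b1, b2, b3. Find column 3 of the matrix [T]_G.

[1, -1, 1]

Column 3 of [T]_G is the G-coordinate vector of T(b3).
In standard coordinates T(b3) = A b3 = [-1, 1, 0].
Converting to G: [-1, 1, 0] = b1 - b2 + b3, so the coordinate vector is [1, -1, 1].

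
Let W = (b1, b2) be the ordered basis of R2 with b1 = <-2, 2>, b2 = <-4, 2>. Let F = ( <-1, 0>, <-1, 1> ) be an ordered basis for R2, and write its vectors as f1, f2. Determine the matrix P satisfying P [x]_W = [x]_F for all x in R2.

[[0, 2], [2, 2]]

Take x = bj: its W-coordinates are the j-th standard unit vector, so P e_j — column j of P — equals [bj]_F.
b1 = 0·f1 + 2f2, giving column 1 = <0, 2>; repeating for each j gives P = [[0, 2], [2, 2]].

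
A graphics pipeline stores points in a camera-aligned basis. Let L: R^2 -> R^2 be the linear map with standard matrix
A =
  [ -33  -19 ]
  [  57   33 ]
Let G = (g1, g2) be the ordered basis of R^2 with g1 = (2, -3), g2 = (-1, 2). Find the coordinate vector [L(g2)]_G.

Column 2 of [L]_G is the G-coordinate vector of L(g2).
In standard coordinates L(g2) = A g2 = (-5, 9).
Converting to G: (-5, 9) = -g1 + 3g2, so the coordinate vector is (-1, 3).

(-1, 3)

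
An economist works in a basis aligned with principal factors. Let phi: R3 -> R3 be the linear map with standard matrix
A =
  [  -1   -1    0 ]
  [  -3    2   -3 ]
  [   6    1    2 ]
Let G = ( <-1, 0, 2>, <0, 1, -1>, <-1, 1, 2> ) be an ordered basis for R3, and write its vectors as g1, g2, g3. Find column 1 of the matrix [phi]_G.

<2, 0, -3>

Column 1 of [phi]_G is the G-coordinate vector of phi(g1).
In standard coordinates phi(g1) = A g1 = <1, -3, -2>.
Converting to G: <1, -3, -2> = 2g1 + 0·g2 - 3g3, so the coordinate vector is <2, 0, -3>.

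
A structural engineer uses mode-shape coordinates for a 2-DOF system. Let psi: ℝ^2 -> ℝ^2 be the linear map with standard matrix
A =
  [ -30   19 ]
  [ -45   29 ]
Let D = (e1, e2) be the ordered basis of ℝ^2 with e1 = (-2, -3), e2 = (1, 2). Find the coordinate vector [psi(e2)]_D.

Column 2 of [psi]_D is the D-coordinate vector of psi(e2).
In standard coordinates psi(e2) = A e2 = (8, 13).
Converting to D: (8, 13) = -3e1 + 2e2, so the coordinate vector is (-3, 2).

(-3, 2)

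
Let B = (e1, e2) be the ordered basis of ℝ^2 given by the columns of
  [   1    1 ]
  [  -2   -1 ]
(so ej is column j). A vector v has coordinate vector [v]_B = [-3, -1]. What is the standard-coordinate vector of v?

v = M [v]_B, where M has columns e1, e2.
Carrying out the matrix-vector product, v = [-4, 7].

[-4, 7]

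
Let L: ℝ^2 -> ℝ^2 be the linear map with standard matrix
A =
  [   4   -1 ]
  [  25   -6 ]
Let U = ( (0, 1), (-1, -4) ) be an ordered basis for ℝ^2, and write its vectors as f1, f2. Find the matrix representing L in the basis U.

[[-2, -1], [1, 0]]

Let P have columns f1, f2. Then [L]_U = P^(-1) A P.
Here det P = 1, so P^(-1) is integer; computing A P first and then P^(-1)(A P) gives [[-2, -1], [1, 0]].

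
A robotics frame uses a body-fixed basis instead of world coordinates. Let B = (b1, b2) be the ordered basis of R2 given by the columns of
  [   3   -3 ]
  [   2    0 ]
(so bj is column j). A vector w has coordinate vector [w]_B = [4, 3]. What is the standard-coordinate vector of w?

[3, 8]

The coordinates say w = 4b1 + 3b2; adding the scaled basis vectors gives [3, 8].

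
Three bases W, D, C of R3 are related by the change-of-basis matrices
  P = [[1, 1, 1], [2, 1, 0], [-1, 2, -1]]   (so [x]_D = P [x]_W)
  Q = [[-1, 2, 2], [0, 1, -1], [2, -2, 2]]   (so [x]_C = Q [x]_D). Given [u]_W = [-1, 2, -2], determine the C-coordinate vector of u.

Apply P to get D-coordinates [-1, 0, 7], then Q to get C-coordinates.
The result is [u]_C = [15, -7, 12].

[15, -7, 12]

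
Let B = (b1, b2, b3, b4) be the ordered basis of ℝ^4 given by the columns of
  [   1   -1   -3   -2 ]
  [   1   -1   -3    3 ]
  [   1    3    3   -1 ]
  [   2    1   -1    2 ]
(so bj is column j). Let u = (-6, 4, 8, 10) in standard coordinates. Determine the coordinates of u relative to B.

(4, 0, 2, 2)

[u]_B is the unique c with M c = u, where M has columns b1, ..., b4.
Gaussian elimination on [M | u] yields c = (4, 0, 2, 2).
Check: 4b1 + 0·b2 + 2b3 + 2b4 = (-6, 4, 8, 10).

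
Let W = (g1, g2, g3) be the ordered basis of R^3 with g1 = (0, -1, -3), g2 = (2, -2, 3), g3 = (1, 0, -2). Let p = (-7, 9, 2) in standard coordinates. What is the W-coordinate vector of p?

We seek scalars with c_1 g1 + ... + c_3 g3 = p; equivalently solve M c = p where the columns of M are g1, ..., g3.
Gaussian elimination on [M | p] yields c = (-3, -3, -1).
Check: -3g1 - 3g2 - g3 = (-7, 9, 2).

(-3, -3, -1)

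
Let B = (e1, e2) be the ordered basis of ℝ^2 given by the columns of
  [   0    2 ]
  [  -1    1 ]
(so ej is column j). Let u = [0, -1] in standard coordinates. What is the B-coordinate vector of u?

We seek scalars with c_1 e1 + c_2 e2 = u; equivalently solve M c = u where the columns of M are e1, e2.
System: 0c_1 + 2c_2 = 0, -c_1 + c_2 = -1; solving gives c_1 = 1, c_2 = 0.
Check: e1 + 0·e2 = [0, -1].

[1, 0]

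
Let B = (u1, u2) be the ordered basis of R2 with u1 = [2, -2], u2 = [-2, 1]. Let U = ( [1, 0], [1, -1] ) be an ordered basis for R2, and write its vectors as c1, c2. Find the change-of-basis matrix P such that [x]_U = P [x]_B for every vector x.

Let M have columns uj and N have columns cj. Then for every x, N [x]_U = x = M [x]_B, so P = N^(-1) M.
Since det N = -1, N^(-1) has integer entries; multiplying gives P = [[0, -1], [2, -1]].

[[0, -1], [2, -1]]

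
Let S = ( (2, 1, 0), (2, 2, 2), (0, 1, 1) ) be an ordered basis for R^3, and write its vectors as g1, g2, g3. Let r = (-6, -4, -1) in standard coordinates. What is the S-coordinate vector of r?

(-3, 0, -1)

Write r = c_1 g1 + ... + c_3 g3 and solve for the c_i.
Gaussian elimination on [M | r] yields c = (-3, 0, -1).
Check: -3g1 + 0·g2 - g3 = (-6, -4, -1).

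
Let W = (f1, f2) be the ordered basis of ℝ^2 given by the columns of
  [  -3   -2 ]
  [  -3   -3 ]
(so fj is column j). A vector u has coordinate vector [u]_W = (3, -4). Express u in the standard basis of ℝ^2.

(-1, 3)

The coordinates say u = 3f1 - 4f2; adding the scaled basis vectors gives (-1, 3).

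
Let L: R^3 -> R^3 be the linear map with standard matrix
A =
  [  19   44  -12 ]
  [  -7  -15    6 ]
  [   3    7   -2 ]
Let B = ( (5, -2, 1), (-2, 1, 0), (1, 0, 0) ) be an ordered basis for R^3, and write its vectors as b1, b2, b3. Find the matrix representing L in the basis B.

Let P have columns b1, ..., b3. Then [L]_B = P^(-1) A P.
Here det P = -1, so P^(-1) is integer; computing A P first and then P^(-1)(A P) gives [[-1, 1, 3], [-1, 1, -1], [-2, 3, 2]].

[[-1, 1, 3], [-1, 1, -1], [-2, 3, 2]]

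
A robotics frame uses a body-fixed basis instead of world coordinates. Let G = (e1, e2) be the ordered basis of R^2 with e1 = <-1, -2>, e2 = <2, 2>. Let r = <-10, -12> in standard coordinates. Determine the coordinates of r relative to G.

Write r = c_1 e1 + c_2 e2 and solve for the c_i.
System: -c_1 + 2c_2 = -10, -2c_1 + 2c_2 = -12; solving gives c_1 = 2, c_2 = -4.
Check: 2e1 - 4e2 = <-10, -12>.

<2, -4>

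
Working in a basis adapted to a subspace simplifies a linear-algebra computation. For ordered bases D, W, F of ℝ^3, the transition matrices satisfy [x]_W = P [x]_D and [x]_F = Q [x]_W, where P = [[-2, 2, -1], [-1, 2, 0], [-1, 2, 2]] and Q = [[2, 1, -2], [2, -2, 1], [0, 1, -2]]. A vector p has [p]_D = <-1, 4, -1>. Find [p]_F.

Apply P to get W-coordinates <11, 9, 7>, then Q to get F-coordinates.
The result is [p]_F = <17, 11, -5>.

<17, 11, -5>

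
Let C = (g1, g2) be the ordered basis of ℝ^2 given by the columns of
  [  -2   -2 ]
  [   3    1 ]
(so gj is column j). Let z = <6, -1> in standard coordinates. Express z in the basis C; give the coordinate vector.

Write z = c_1 g1 + c_2 g2 and solve for the c_i.
System: -2c_1 - 2c_2 = 6, 3c_1 + c_2 = -1; solving gives c_1 = 1, c_2 = -4.
Check: g1 - 4g2 = <6, -1>.

<1, -4>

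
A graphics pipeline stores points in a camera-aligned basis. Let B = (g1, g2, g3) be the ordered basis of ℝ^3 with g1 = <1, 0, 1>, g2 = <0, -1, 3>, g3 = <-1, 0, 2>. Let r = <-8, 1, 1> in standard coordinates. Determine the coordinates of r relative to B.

[r]_B is the unique c with M c = r, where M has columns g1, ..., g3.
Row-reducing the augmented matrix [M | r] gives c = (-4, -1, 4).
Check: -4g1 - g2 + 4g3 = <-8, 1, 1>.

<-4, -1, 4>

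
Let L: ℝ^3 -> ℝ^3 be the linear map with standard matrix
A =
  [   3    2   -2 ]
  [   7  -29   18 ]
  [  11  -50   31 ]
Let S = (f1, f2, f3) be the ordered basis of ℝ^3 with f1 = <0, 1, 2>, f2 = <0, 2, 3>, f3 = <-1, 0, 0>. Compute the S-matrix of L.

[[3, -2, -1], [2, -1, -3], [2, 2, 3]]

The j-th column of [L]_S is [L(fj)]_S.
L(f1) = A f1 = <-2, 7, 12> = 3f1 + 2f2 + 2f3, so column 1 is <3, 2, 2>.
Repeating for f2, f3 and assembling the columns gives [[3, -2, -1], [2, -1, -3], [2, 2, 3]].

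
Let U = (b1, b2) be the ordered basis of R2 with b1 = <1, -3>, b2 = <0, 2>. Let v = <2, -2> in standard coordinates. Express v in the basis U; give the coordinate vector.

Write v = c_1 b1 + c_2 b2 and solve for the c_i.
System: c_1 + 0c_2 = 2, -3c_1 + 2c_2 = -2; solving gives c_1 = 2, c_2 = 2.
Check: 2b1 + 2b2 = <2, -2>.

<2, 2>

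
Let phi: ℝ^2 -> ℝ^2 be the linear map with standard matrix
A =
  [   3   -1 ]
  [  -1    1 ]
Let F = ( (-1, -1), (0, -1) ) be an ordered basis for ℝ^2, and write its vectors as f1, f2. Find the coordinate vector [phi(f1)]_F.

(2, -2)

Column 1 of [phi]_F is the F-coordinate vector of phi(f1).
In standard coordinates phi(f1) = A f1 = (-2, 0).
Converting to F: (-2, 0) = 2f1 - 2f2, so the coordinate vector is (2, -2).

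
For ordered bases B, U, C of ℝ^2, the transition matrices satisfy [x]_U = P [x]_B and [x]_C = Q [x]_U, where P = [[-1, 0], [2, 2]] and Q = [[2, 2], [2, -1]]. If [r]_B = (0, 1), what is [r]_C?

(4, -2)

Composing the changes, [r]_C = Q P [r]_B.
Q P = [[2, 4], [-4, -2]]; applying this to (0, 1) gives (4, -2).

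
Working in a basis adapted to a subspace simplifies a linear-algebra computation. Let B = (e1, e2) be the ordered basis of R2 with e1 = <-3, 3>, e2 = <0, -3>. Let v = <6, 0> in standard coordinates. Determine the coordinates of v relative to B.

<-2, -2>

Write v = c_1 e1 + c_2 e2 and solve for the c_i.
System: -3c_1 + 0c_2 = 6, 3c_1 - 3c_2 = 0; solving gives c_1 = -2, c_2 = -2.
Check: -2e1 - 2e2 = <6, 0>.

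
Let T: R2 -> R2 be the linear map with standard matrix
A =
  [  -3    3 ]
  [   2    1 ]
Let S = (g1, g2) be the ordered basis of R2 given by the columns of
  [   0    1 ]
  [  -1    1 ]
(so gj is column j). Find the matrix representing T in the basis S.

[[-2, -3], [-3, 0]]

Let P have columns g1, g2. Then [T]_S = P^(-1) A P.
Here det P = 1, so P^(-1) is integer; computing A P first and then P^(-1)(A P) gives [[-2, -3], [-3, 0]].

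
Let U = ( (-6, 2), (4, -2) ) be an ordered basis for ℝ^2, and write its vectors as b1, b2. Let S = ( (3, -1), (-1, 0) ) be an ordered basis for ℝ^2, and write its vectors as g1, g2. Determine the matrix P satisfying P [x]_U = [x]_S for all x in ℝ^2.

Let M have columns bj and N have columns gj. Then for every x, N [x]_S = x = M [x]_U, so P = N^(-1) M.
Since det N = -1, N^(-1) has integer entries; multiplying gives P = [[-2, 2], [0, 2]].

[[-2, 2], [0, 2]]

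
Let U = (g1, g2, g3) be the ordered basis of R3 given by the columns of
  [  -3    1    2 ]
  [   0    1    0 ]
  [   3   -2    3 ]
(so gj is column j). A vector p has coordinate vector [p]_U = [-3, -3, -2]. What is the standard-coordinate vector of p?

By definition p = -3g1 - 3g2 - 2g3.
Summing componentwise gives [2, -3, -9].

[2, -3, -9]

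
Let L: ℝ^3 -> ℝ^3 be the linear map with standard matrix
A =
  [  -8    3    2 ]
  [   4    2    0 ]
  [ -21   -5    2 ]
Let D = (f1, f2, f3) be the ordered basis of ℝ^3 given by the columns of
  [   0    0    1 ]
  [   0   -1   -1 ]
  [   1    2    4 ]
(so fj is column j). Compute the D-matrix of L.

[[-2, 3, 2], [-2, 1, 1], [2, 1, -3]]

Let P have columns f1, ..., f3. Then [L]_D = P^(-1) A P.
Here det P = 1, so P^(-1) is integer; computing A P first and then P^(-1)(A P) gives [[-2, 3, 2], [-2, 1, 1], [2, 1, -3]].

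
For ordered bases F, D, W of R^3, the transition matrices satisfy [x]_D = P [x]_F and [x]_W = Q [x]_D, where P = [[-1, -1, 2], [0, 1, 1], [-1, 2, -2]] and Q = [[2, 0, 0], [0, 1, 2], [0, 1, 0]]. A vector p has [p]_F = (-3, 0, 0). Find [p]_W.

(6, 6, 0)

Composing the changes, [p]_W = Q P [p]_F.
Q P = [[-2, -2, 4], [-2, 5, -3], [0, 1, 1]]; applying this to (-3, 0, 0) gives (6, 6, 0).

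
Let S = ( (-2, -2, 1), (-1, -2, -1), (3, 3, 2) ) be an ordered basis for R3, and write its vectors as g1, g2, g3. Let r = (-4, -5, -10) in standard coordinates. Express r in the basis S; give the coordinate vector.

(-3, 1, -3)

Write r = c_1 g1 + ... + c_3 g3 and solve for the c_i.
Solving this 3x3 system gives c = (-3, 1, -3).
Check: -3g1 + g2 - 3g3 = (-4, -5, -10).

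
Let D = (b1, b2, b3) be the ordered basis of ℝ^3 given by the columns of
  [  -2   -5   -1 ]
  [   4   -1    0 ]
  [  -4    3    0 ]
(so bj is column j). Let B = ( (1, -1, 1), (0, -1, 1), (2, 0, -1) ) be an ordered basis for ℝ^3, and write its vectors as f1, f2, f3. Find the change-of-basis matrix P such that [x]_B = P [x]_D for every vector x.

Let M have columns bj and N have columns fj. Then for every x, N [x]_B = x = M [x]_D, so P = N^(-1) M.
Since det N = 1, N^(-1) has integer entries; multiplying gives P = [[-2, -1, -1], [-2, 2, 1], [0, -2, 0]].

[[-2, -1, -1], [-2, 2, 1], [0, -2, 0]]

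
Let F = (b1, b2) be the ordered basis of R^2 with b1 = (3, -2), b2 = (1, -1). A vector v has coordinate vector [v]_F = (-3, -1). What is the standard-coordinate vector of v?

(-10, 7)

The coordinates say v = -3b1 - b2; adding the scaled basis vectors gives (-10, 7).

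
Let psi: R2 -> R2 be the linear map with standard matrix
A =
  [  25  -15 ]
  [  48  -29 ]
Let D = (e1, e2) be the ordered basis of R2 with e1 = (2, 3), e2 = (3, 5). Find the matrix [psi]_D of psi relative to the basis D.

[[-2, 3], [3, -2]]

The j-th column of [psi]_D is [psi(ej)]_D.
psi(e1) = A e1 = (5, 9) = -2e1 + 3e2, so column 1 is (-2, 3).
Repeating for e2 and assembling the columns gives [[-2, 3], [3, -2]].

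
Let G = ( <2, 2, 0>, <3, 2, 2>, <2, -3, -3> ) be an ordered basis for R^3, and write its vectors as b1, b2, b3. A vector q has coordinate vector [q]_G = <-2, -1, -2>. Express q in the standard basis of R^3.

<-11, 0, 4>

By definition q = -2b1 - b2 - 2b3.
Summing componentwise gives <-11, 0, 4>.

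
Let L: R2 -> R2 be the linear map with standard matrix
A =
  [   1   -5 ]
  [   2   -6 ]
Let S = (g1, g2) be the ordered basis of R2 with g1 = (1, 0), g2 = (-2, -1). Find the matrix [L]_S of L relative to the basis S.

[[-3, -1], [-2, -2]]

With P the matrix whose columns are g1, g2, [L]_S = P^(-1) A P.
Column by column: L(g1) = A g1 = (1, 2); its S-coordinates (-3, -2) give column 1.
Continuing for each basis vector yields [L]_S = [[-3, -1], [-2, -2]].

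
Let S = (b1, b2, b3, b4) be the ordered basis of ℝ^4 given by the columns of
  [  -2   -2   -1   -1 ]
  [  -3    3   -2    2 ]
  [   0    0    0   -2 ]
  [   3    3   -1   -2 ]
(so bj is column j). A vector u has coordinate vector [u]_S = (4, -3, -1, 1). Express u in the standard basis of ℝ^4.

(-2, -17, -2, 2)

u = M [u]_S, where M has columns b1, ..., b4.
Carrying out the matrix-vector product, u = (-2, -17, -2, 2).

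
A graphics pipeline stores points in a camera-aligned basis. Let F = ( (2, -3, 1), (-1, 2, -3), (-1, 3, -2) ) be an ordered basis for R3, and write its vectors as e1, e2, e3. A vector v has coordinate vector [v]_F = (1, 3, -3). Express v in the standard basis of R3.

(2, -6, -2)

By definition v = e1 + 3e2 - 3e3.
Summing componentwise gives (2, -6, -2).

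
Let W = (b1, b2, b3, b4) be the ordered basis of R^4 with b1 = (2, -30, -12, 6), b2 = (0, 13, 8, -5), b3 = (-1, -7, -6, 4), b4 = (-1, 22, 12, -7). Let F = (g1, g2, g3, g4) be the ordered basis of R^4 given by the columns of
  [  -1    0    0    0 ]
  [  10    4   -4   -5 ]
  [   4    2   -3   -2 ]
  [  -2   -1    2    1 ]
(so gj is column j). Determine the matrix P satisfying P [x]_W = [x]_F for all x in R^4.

Column j of P is [bj]_F, since P maps W-coordinates to F-coordinates.
Expressing b1 in F: b1 = -2g1 + 0·g2 + 0·g3 + 2g4, so column 1 of P is (-2, 0, 0, 2).
Doing the same for each bj gives P = [[-2, 0, 1, 1], [0, 0, -1, 1], [0, -2, 2, -2], [2, -1, 1, 0]].

[[-2, 0, 1, 1], [0, 0, -1, 1], [0, -2, 2, -2], [2, -1, 1, 0]]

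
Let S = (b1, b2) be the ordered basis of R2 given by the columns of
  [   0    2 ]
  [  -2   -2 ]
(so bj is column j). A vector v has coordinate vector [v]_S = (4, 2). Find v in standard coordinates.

(4, -12)

By definition v = 4b1 + 2b2.
Summing componentwise gives (4, -12).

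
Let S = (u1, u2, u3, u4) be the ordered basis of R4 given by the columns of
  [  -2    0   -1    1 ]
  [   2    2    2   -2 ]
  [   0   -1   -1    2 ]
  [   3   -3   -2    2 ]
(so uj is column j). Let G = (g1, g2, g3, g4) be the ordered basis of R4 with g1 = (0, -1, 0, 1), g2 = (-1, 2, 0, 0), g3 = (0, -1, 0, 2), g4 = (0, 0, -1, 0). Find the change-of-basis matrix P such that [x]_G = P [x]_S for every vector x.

[[1, -1, 2, -2], [2, 0, 1, -1], [1, -1, -2, 2], [0, 1, 1, -2]]

Column j of P is [uj]_G, since P maps S-coordinates to G-coordinates.
Expressing u1 in G: u1 = g1 + 2g2 + g3 + 0·g4, so column 1 of P is (1, 2, 1, 0).
Doing the same for each uj gives P = [[1, -1, 2, -2], [2, 0, 1, -1], [1, -1, -2, 2], [0, 1, 1, -2]].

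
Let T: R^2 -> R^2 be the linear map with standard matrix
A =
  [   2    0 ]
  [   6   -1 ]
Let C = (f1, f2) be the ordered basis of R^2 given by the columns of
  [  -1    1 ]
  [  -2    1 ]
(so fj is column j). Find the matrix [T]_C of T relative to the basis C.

Let P have columns f1, f2. Then [T]_C = P^(-1) A P.
Here det P = 1, so P^(-1) is integer; computing A P first and then P^(-1)(A P) gives [[2, -3], [0, -1]].

[[2, -3], [0, -1]]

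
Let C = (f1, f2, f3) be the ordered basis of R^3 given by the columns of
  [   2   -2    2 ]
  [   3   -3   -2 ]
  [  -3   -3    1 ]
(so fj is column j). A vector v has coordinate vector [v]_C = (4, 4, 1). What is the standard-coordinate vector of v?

v = M [v]_C, where M has columns f1, ..., f3.
Carrying out the matrix-vector product, v = (2, -2, -23).

(2, -2, -23)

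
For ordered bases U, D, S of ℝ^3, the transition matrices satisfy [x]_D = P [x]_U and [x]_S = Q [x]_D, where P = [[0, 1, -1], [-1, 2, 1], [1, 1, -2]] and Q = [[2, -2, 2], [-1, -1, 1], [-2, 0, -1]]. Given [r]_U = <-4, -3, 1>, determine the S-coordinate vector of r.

Composing the changes, [r]_S = Q P [r]_U.
Q P = [[4, 0, -8], [2, -2, -2], [-1, -3, 4]]; applying this to <-4, -3, 1> gives <-24, -4, 17>.

<-24, -4, 17>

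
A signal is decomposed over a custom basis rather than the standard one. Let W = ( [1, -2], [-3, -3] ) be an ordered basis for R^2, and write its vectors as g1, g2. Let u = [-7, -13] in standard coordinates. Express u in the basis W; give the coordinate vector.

Write u = c_1 g1 + c_2 g2 and solve for the c_i.
System: c_1 - 3c_2 = -7, -2c_1 - 3c_2 = -13; solving gives c_1 = 2, c_2 = 3.
Check: 2g1 + 3g2 = [-7, -13].

[2, 3]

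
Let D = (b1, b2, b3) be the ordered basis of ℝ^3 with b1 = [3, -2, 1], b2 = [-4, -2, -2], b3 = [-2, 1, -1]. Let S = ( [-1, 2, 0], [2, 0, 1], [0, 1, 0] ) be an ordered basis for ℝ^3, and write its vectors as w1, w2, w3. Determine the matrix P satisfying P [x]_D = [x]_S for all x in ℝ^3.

[[-1, 0, 0], [1, -2, -1], [0, -2, 1]]

Column j of P is [bj]_S, since P maps D-coordinates to S-coordinates.
Expressing b1 in S: b1 = -w1 + w2 + 0·w3, so column 1 of P is [-1, 1, 0].
Doing the same for each bj gives P = [[-1, 0, 0], [1, -2, -1], [0, -2, 1]].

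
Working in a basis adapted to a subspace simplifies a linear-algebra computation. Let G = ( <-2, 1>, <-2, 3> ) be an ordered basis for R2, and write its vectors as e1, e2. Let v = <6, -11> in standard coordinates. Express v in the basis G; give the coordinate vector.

We seek scalars with c_1 e1 + c_2 e2 = v; equivalently solve M c = v where the columns of M are e1, e2.
System: -2c_1 - 2c_2 = 6, c_1 + 3c_2 = -11; solving gives c_1 = 1, c_2 = -4.
Check: e1 - 4e2 = <6, -11>.

<1, -4>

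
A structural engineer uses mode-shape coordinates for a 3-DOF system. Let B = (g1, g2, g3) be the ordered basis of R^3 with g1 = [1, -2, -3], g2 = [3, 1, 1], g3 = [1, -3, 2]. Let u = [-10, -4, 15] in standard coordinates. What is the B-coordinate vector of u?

[-4, -3, 3]

Write u = c_1 g1 + ... + c_3 g3 and solve for the c_i.
Row-reducing the augmented matrix [M | u] gives c = (-4, -3, 3).
Check: -4g1 - 3g2 + 3g3 = [-10, -4, 15].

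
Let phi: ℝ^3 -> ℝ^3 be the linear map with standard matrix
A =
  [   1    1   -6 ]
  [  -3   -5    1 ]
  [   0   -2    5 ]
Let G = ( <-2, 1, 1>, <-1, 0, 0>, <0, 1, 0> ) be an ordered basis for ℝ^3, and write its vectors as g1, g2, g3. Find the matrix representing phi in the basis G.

[[3, 0, -2], [1, 1, 3], [-1, 3, -3]]

The j-th column of [phi]_G is [phi(gj)]_G.
phi(g1) = A g1 = <-7, 2, 3> = 3g1 + g2 - g3, so column 1 is <3, 1, -1>.
Repeating for g2, g3 and assembling the columns gives [[3, 0, -2], [1, 1, 3], [-1, 3, -3]].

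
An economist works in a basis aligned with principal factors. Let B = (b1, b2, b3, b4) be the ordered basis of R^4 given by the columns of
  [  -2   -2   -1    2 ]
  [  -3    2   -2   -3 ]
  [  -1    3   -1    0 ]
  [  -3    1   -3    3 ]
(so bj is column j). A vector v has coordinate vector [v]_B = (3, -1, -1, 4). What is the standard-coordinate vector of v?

By definition v = 3b1 - b2 - b3 + 4b4.
Summing componentwise gives (5, -21, -5, 5).

(5, -21, -5, 5)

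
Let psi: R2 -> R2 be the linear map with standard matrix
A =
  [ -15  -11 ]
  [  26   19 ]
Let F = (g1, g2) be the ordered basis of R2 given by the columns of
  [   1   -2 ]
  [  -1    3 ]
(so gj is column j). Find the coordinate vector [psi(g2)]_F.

Column 2 of [psi]_F is the F-coordinate vector of psi(g2).
In standard coordinates psi(g2) = A g2 = [-3, 5].
Converting to F: [-3, 5] = g1 + 2g2, so the coordinate vector is [1, 2].

[1, 2]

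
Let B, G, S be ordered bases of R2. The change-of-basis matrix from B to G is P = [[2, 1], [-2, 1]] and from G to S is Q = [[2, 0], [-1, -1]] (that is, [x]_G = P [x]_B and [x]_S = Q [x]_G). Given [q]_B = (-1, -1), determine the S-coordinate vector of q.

Composing the changes, [q]_S = Q P [q]_B.
Q P = [[4, 2], [0, -2]]; applying this to (-1, -1) gives (-6, 2).

(-6, 2)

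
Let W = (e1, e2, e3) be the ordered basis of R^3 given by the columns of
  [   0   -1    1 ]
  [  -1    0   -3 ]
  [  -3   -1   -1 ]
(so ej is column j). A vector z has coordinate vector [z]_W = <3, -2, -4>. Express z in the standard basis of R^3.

The coordinates say z = 3e1 - 2e2 - 4e3; adding the scaled basis vectors gives <-2, 9, -3>.

<-2, 9, -3>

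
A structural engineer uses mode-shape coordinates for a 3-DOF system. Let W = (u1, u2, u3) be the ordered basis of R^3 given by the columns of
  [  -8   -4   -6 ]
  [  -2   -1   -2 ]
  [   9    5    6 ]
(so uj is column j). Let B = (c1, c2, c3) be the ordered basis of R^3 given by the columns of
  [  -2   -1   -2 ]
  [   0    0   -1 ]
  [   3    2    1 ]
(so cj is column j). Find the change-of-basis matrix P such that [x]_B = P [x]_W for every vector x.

[[1, 0, 0], [2, 2, 2], [2, 1, 2]]

Column j of P is [uj]_B, since P maps W-coordinates to B-coordinates.
Expressing u1 in B: u1 = c1 + 2c2 + 2c3, so column 1 of P is (1, 2, 2).
Doing the same for each uj gives P = [[1, 0, 0], [2, 2, 2], [2, 1, 2]].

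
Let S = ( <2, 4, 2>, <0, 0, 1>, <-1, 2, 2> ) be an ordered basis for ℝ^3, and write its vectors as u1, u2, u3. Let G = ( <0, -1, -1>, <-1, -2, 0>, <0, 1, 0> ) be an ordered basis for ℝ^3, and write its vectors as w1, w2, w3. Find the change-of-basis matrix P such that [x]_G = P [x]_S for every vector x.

[[-2, -1, -2], [-2, 0, 1], [-2, -1, 2]]

Column j of P is [uj]_G, since P maps S-coordinates to G-coordinates.
Expressing u1 in G: u1 = -2w1 - 2w2 - 2w3, so column 1 of P is <-2, -2, -2>.
Doing the same for each uj gives P = [[-2, -1, -2], [-2, 0, 1], [-2, -1, 2]].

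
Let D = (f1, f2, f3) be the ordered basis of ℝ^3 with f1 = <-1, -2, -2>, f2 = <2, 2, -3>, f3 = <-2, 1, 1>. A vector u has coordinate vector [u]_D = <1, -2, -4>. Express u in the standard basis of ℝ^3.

<3, -10, 0>

The coordinates say u = f1 - 2f2 - 4f3; adding the scaled basis vectors gives <3, -10, 0>.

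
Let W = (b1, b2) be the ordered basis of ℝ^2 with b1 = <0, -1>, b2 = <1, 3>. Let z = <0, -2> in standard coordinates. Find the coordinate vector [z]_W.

Write z = c_1 b1 + c_2 b2 and solve for the c_i.
System: 0c_1 + c_2 = 0, -c_1 + 3c_2 = -2; solving gives c_1 = 2, c_2 = 0.
Check: 2b1 + 0·b2 = <0, -2>.

<2, 0>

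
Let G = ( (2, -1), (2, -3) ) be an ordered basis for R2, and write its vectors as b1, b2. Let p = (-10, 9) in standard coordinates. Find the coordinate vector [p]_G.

We seek scalars with c_1 b1 + c_2 b2 = p; equivalently solve M c = p where the columns of M are b1, b2.
System: 2c_1 + 2c_2 = -10, -c_1 - 3c_2 = 9; solving gives c_1 = -3, c_2 = -2.
Check: -3b1 - 2b2 = (-10, 9).

(-3, -2)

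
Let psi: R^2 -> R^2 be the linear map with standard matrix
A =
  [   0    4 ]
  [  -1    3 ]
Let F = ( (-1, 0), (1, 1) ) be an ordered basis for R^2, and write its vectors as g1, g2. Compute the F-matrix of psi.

With P the matrix whose columns are g1, g2, [psi]_F = P^(-1) A P.
Column by column: psi(g1) = A g1 = (0, 1); its F-coordinates (1, 1) give column 1.
Continuing for each basis vector yields [psi]_F = [[1, -2], [1, 2]].

[[1, -2], [1, 2]]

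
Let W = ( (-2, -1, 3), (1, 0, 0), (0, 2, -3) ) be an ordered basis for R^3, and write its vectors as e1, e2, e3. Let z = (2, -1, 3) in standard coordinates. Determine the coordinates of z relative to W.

(1, 4, 0)

We seek scalars with c_1 e1 + ... + c_3 e3 = z; equivalently solve M c = z where the columns of M are e1, ..., e3.
Solving this 3x3 system gives c = (1, 4, 0).
Check: e1 + 4e2 + 0·e3 = (2, -1, 3).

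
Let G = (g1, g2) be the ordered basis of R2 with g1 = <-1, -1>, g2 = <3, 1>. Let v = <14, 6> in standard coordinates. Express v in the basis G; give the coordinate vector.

<-2, 4>

We seek scalars with c_1 g1 + c_2 g2 = v; equivalently solve M c = v where the columns of M are g1, g2.
System: -c_1 + 3c_2 = 14, -c_1 + c_2 = 6; solving gives c_1 = -2, c_2 = 4.
Check: -2g1 + 4g2 = <14, 6>.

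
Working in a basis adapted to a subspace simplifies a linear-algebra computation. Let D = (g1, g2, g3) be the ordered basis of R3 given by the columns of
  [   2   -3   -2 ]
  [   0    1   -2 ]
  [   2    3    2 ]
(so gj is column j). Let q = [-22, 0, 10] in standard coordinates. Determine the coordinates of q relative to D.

[-3, 4, 2]

Write q = c_1 g1 + ... + c_3 g3 and solve for the c_i.
Solving this 3x3 system gives c = (-3, 4, 2).
Check: -3g1 + 4g2 + 2g3 = [-22, 0, 10].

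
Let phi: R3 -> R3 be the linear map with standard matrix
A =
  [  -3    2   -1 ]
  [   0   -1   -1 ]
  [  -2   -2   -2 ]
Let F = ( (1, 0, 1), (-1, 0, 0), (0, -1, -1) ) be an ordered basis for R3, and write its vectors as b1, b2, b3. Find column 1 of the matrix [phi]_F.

Column 1 of [phi]_F is the F-coordinate vector of phi(b1).
In standard coordinates phi(b1) = A b1 = (-4, -1, -4).
Converting to F: (-4, -1, -4) = -3b1 + b2 + b3, so the coordinate vector is (-3, 1, 1).

(-3, 1, 1)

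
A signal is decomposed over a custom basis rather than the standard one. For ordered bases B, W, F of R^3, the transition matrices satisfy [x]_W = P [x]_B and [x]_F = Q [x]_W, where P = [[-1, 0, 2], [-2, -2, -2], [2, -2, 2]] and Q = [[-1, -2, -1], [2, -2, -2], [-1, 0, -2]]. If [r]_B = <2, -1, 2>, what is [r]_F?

Apply P to get W-coordinates <2, -6, 10>, then Q to get F-coordinates.
The result is [r]_F = <0, -4, -22>.

<0, -4, -22>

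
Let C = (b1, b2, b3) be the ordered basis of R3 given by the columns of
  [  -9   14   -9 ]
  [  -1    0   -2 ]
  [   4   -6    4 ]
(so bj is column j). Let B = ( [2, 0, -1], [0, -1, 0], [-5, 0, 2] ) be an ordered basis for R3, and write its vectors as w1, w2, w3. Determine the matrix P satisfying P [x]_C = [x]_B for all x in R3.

[[-2, 2, -2], [1, 0, 2], [1, -2, 1]]

Let M have columns bj and N have columns wj. Then for every x, N [x]_B = x = M [x]_C, so P = N^(-1) M.
Since det N = 1, N^(-1) has integer entries; multiplying gives P = [[-2, 2, -2], [1, 0, 2], [1, -2, 1]].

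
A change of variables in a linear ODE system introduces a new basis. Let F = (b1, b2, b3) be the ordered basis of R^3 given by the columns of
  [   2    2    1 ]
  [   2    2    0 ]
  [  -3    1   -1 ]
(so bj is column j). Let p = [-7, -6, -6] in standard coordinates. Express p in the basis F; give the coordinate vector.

[p]_F is the unique c with M c = p, where M has columns b1, ..., b3.
Solving this 3x3 system gives c = (1, -4, -1).
Check: b1 - 4b2 - b3 = [-7, -6, -6].

[1, -4, -1]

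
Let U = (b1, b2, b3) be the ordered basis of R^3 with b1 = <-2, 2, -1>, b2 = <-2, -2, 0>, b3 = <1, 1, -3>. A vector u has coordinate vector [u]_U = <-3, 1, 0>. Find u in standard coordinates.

<4, -8, 3>

By definition u = -3b1 + b2 + 0·b3.
Summing componentwise gives <4, -8, 3>.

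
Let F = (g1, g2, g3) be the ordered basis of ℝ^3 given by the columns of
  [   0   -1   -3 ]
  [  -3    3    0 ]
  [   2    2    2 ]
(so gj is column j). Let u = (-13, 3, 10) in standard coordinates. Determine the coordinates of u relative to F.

We seek scalars with c_1 g1 + ... + c_3 g3 = u; equivalently solve M c = u where the columns of M are g1, ..., g3.
Row-reducing the augmented matrix [M | u] gives c = (0, 1, 4).
Check: 0·g1 + g2 + 4g3 = (-13, 3, 10).

(0, 1, 4)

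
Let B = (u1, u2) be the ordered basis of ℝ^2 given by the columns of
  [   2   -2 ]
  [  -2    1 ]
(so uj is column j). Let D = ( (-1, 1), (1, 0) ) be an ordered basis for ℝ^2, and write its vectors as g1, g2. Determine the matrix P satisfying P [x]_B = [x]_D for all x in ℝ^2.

[[-2, 1], [0, -1]]

Take x = uj: its B-coordinates are the j-th standard unit vector, so P e_j — column j of P — equals [uj]_D.
u1 = -2g1 + 0·g2, giving column 1 = (-2, 0); repeating for each j gives P = [[-2, 1], [0, -1]].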